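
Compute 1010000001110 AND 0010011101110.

AND: 1 only when both bits are 1
  1010000001110
& 0010011101110
---------------
  0010000001110
Decimal: 5134 & 1262 = 1038



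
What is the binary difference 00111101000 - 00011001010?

Method 1 - Direct subtraction (column by column from the right: bit − bit − borrow-in; if negative, add 2 and borrow 1 from the next column):
borrow: 00000111100
        00111101000
-       00011001010
-------------------
        00100011110

Method 2 - Add two's complement:
Two's complement of 00011001010: invert → 11100110101, add 1 → 11100110110
  00111101000
+ 11100110110
-------------
 100100011110  (end carry out of the top bit = 1)
Discarding the end carry: 00100011110
Decimal check:
  00111101000 = 256 + 128 + 64 + 32 + 8 = 488
  00011001010 = 128 + 64 + 8 + 2 = 202
  488 - 202 = 286, and 00100011110 = 256 + 16 + 8 + 4 + 2 = 286 ✓



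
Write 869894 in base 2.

Using repeated division by 2:
869894 ÷ 2 = 434947 remainder 0
434947 ÷ 2 = 217473 remainder 1
217473 ÷ 2 = 108736 remainder 1
108736 ÷ 2 = 54368 remainder 0
54368 ÷ 2 = 27184 remainder 0
27184 ÷ 2 = 13592 remainder 0
13592 ÷ 2 = 6796 remainder 0
6796 ÷ 2 = 3398 remainder 0
3398 ÷ 2 = 1699 remainder 0
1699 ÷ 2 = 849 remainder 1
849 ÷ 2 = 424 remainder 1
424 ÷ 2 = 212 remainder 0
212 ÷ 2 = 106 remainder 0
106 ÷ 2 = 53 remainder 0
53 ÷ 2 = 26 remainder 1
26 ÷ 2 = 13 remainder 0
13 ÷ 2 = 6 remainder 1
6 ÷ 2 = 3 remainder 0
3 ÷ 2 = 1 remainder 1
1 ÷ 2 = 0 remainder 1
Reading remainders bottom to top: 11010100011000000110



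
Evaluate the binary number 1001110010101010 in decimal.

Sum of powers of 2 for each 1-bit:
2^1 + 2^3 + 2^5 + 2^7 + 2^10 + 2^11 + 2^12 + 2^15
= 2 + 8 + 32 + 128 + 1024 + 2048 + 4096 + 32768
= 40106



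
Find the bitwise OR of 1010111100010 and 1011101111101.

OR: 1 when either bit is 1
  1010111100010
| 1011101111101
---------------
  1011111111111
Decimal: 5602 | 6013 = 6143



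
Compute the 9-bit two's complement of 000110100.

Original: 000110100
Step 1 - Invert all bits: 111001011
Step 2 - Add 1: 111001100
Verification: 000110100 + 111001100 = 1000000000; discarding the end carry (carry out of the top bit) leaves the 9-bit value 000000000, as required for x + (-x)



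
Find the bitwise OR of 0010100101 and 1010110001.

OR: 1 when either bit is 1
  0010100101
| 1010110001
------------
  1010110101
Decimal: 165 | 689 = 693



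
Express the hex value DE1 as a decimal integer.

Expand by place value (powers of 16):
Digit values: D = 13, E = 14
DE1 = 13 × 16^2 + 14 × 16^1 + 1 × 16^0
= 13 × 256 + 14 × 16 + 1 × 1
= 3328 + 224 + 1
= 3553



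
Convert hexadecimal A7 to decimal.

Expand by place value (powers of 16):
Digit values: A = 10
A7 = 10 × 16^1 + 7 × 16^0
= 10 × 16 + 7 × 1
= 160 + 7
= 167



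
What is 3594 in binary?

Using repeated division by 2:
3594 ÷ 2 = 1797 remainder 0
1797 ÷ 2 = 898 remainder 1
898 ÷ 2 = 449 remainder 0
449 ÷ 2 = 224 remainder 1
224 ÷ 2 = 112 remainder 0
112 ÷ 2 = 56 remainder 0
56 ÷ 2 = 28 remainder 0
28 ÷ 2 = 14 remainder 0
14 ÷ 2 = 7 remainder 0
7 ÷ 2 = 3 remainder 1
3 ÷ 2 = 1 remainder 1
1 ÷ 2 = 0 remainder 1
Reading remainders bottom to top: 111000001010



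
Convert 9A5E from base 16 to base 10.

Expand by place value (powers of 16):
Digit values: A = 10, E = 14
9A5E = 9 × 16^3 + 10 × 16^2 + 5 × 16^1 + 14 × 16^0
= 9 × 4096 + 10 × 256 + 5 × 16 + 14 × 1
= 36864 + 2560 + 80 + 14
= 39518



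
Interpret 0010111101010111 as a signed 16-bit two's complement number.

Binary: 0010111101010111
Sign bit: 0 (non-negative)
Read directly as an unsigned value:
0010111101010111 = 8192 + 2048 + 1024 + 512 + 256 + 64 + 16 + 4 + 2 + 1 = 12119
Value: 12119



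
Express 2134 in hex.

Using repeated division by 16 (digits 10–15 are A–F):
2134 ÷ 16 = 133 remainder 6
133 ÷ 16 = 8 remainder 5
8 ÷ 16 = 0 remainder 8
Reading remainders bottom to top: 856



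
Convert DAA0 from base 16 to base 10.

Expand by place value (powers of 16):
Digit values: D = 13, A = 10
DAA0 = 13 × 16^3 + 10 × 16^2 + 10 × 16^1 + 0 × 16^0
= 13 × 4096 + 10 × 256 + 10 × 16 + 0 × 1
= 53248 + 2560 + 160 + 0
= 55968



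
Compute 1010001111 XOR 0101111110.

XOR: 1 when bits differ
  1010001111
^ 0101111110
------------
  1111110001
Decimal: 655 ^ 382 = 1009



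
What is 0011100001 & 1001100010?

AND: 1 only when both bits are 1
  0011100001
& 1001100010
------------
  0001100000
Decimal: 225 & 610 = 96



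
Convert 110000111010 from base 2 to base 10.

Sum of powers of 2 for each 1-bit:
2^1 + 2^3 + 2^4 + 2^5 + 2^10 + 2^11
= 2 + 8 + 16 + 32 + 1024 + 2048
= 3130



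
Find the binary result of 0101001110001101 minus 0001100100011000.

Method 1 - Direct subtraction (column by column from the right: bit − bit − borrow-in; if negative, add 2 and borrow 1 from the next column):
borrow: 0111000011100000
        0101001110001101
-       0001100100011000
------------------------
        0011101001110101

Method 2 - Add two's complement:
Two's complement of 0001100100011000: invert → 1110011011100111, add 1 → 1110011011101000
  0101001110001101
+ 1110011011101000
------------------
 10011101001110101  (end carry out of the top bit = 1)
Discarding the end carry: 0011101001110101
Decimal check:
  0101001110001101 = 16384 + 4096 + 512 + 256 + 128 + 8 + 4 + 1 = 21389
  0001100100011000 = 4096 + 2048 + 256 + 16 + 8 = 6424
  21389 - 6424 = 14965, and 0011101001110101 = 8192 + 4096 + 2048 + 512 + 64 + 32 + 16 + 4 + 1 = 14965 ✓



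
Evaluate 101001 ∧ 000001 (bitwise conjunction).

AND: 1 only when both bits are 1
  101001
& 000001
--------
  000001
Decimal: 41 & 1 = 1



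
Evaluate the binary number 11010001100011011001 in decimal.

Sum of powers of 2 for each 1-bit:
2^0 + 2^3 + 2^4 + 2^6 + 2^7 + 2^11 + 2^12 + 2^16 + 2^18 + 2^19
= 1 + 8 + 16 + 64 + 128 + 2048 + 4096 + 65536 + 262144 + 524288
= 858329



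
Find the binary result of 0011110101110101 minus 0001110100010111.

Method 1 - Direct subtraction (column by column from the right: bit − bit − borrow-in; if negative, add 2 and borrow 1 from the next column):
borrow: 0000000000111100
        0011110101110101
-       0001110100010111
------------------------
        0010000001011110

Method 2 - Add two's complement:
Two's complement of 0001110100010111: invert → 1110001011101000, add 1 → 1110001011101001
  0011110101110101
+ 1110001011101001
------------------
 10010000001011110  (end carry out of the top bit = 1)
Discarding the end carry: 0010000001011110
Decimal check:
  0011110101110101 = 8192 + 4096 + 2048 + 1024 + 256 + 64 + 32 + 16 + 4 + 1 = 15733
  0001110100010111 = 4096 + 2048 + 1024 + 256 + 16 + 4 + 2 + 1 = 7447
  15733 - 7447 = 8286, and 0010000001011110 = 8192 + 64 + 16 + 8 + 4 + 2 = 8286 ✓



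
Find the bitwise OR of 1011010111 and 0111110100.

OR: 1 when either bit is 1
  1011010111
| 0111110100
------------
  1111110111
Decimal: 727 | 500 = 1015



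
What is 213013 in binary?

Using repeated division by 2:
213013 ÷ 2 = 106506 remainder 1
106506 ÷ 2 = 53253 remainder 0
53253 ÷ 2 = 26626 remainder 1
26626 ÷ 2 = 13313 remainder 0
13313 ÷ 2 = 6656 remainder 1
6656 ÷ 2 = 3328 remainder 0
3328 ÷ 2 = 1664 remainder 0
1664 ÷ 2 = 832 remainder 0
832 ÷ 2 = 416 remainder 0
416 ÷ 2 = 208 remainder 0
208 ÷ 2 = 104 remainder 0
104 ÷ 2 = 52 remainder 0
52 ÷ 2 = 26 remainder 0
26 ÷ 2 = 13 remainder 0
13 ÷ 2 = 6 remainder 1
6 ÷ 2 = 3 remainder 0
3 ÷ 2 = 1 remainder 1
1 ÷ 2 = 0 remainder 1
Reading remainders bottom to top: 110100000000010101



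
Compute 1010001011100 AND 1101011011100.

AND: 1 only when both bits are 1
  1010001011100
& 1101011011100
---------------
  1000001011100
Decimal: 5212 & 6876 = 4188



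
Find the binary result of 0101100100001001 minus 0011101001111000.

Method 1 - Direct subtraction (column by column from the right: bit − bit − borrow-in; if negative, add 2 and borrow 1 from the next column):
borrow: 0111110111100000
        0101100100001001
-       0011101001111000
------------------------
        0001111010010001

Method 2 - Add two's complement:
Two's complement of 0011101001111000: invert → 1100010110000111, add 1 → 1100010110001000
  0101100100001001
+ 1100010110001000
------------------
 10001111010010001  (end carry out of the top bit = 1)
Discarding the end carry: 0001111010010001
Decimal check:
  0101100100001001 = 16384 + 4096 + 2048 + 256 + 8 + 1 = 22793
  0011101001111000 = 8192 + 4096 + 2048 + 512 + 64 + 32 + 16 + 8 = 14968
  22793 - 14968 = 7825, and 0001111010010001 = 4096 + 2048 + 1024 + 512 + 128 + 16 + 1 = 7825 ✓



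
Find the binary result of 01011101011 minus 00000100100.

Method 1 - Direct subtraction (column by column from the right: bit − bit − borrow-in; if negative, add 2 and borrow 1 from the next column):
borrow: 00000001000
        01011101011
-       00000100100
-------------------
        01011000111

Method 2 - Add two's complement:
Two's complement of 00000100100: invert → 11111011011, add 1 → 11111011100
  01011101011
+ 11111011100
-------------
 101011000111  (end carry out of the top bit = 1)
Discarding the end carry: 01011000111
Decimal check:
  01011101011 = 512 + 128 + 64 + 32 + 8 + 2 + 1 = 747
  00000100100 = 32 + 4 = 36
  747 - 36 = 711, and 01011000111 = 512 + 128 + 64 + 4 + 2 + 1 = 711 ✓



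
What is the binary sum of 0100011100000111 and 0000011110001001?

Add column by column from the right: bit + bit + carry-in; write the sum mod 2, carry 1 when the sum is 2 or 3.
carry:  0000111000011110
        0100011100000111
+       0000011110001001
------------------------
       00100111010010000
(the carry out of the leftmost column, 0, becomes the leading bit)
Decimal check:
  0100011100000111 = 16384 + 1024 + 512 + 256 + 4 + 2 + 1 = 18183
  0000011110001001 = 1024 + 512 + 256 + 128 + 8 + 1 = 1929
  18183 + 1929 = 20112, and 00100111010010000 = 16384 + 2048 + 1024 + 512 + 128 + 16 = 20112 ✓



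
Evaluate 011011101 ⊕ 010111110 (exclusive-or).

XOR: 1 when bits differ
  011011101
^ 010111110
-----------
  001100011
Decimal: 221 ^ 190 = 99



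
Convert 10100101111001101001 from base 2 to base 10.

Sum of powers of 2 for each 1-bit:
2^0 + 2^3 + 2^5 + 2^6 + 2^9 + 2^10 + 2^11 + 2^12 + 2^14 + 2^17 + 2^19
= 1 + 8 + 32 + 64 + 512 + 1024 + 2048 + 4096 + 16384 + 131072 + 524288
= 679529



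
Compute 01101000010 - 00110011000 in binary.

Method 1 - Direct subtraction (column by column from the right: bit − bit − borrow-in; if negative, add 2 and borrow 1 from the next column):
borrow: 01101110000
        01101000010
-       00110011000
-------------------
        00110101010

Method 2 - Add two's complement:
Two's complement of 00110011000: invert → 11001100111, add 1 → 11001101000
  01101000010
+ 11001101000
-------------
 100110101010  (end carry out of the top bit = 1)
Discarding the end carry: 00110101010
Decimal check:
  01101000010 = 512 + 256 + 64 + 2 = 834
  00110011000 = 256 + 128 + 16 + 8 = 408
  834 - 408 = 426, and 00110101010 = 256 + 128 + 32 + 8 + 2 = 426 ✓



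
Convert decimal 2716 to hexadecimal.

Using repeated division by 16 (digits 10–15 are A–F):
2716 ÷ 16 = 169 remainder 12 (C)
169 ÷ 16 = 10 remainder 9
10 ÷ 16 = 0 remainder 10 (A)
Reading remainders bottom to top: A9C



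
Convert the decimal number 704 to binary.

Using repeated division by 2:
704 ÷ 2 = 352 remainder 0
352 ÷ 2 = 176 remainder 0
176 ÷ 2 = 88 remainder 0
88 ÷ 2 = 44 remainder 0
44 ÷ 2 = 22 remainder 0
22 ÷ 2 = 11 remainder 0
11 ÷ 2 = 5 remainder 1
5 ÷ 2 = 2 remainder 1
2 ÷ 2 = 1 remainder 0
1 ÷ 2 = 0 remainder 1
Reading remainders bottom to top: 1011000000



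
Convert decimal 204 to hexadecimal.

Using repeated division by 16 (digits 10–15 are A–F):
204 ÷ 16 = 12 remainder 12 (C)
12 ÷ 16 = 0 remainder 12 (C)
Reading remainders bottom to top: CC



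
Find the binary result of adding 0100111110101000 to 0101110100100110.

Add column by column from the right: bit + bit + carry-in; write the sum mod 2, carry 1 when the sum is 2 or 3.
carry:  1011111001000000
        0100111110101000
+       0101110100100110
------------------------
       01010110011001110
(the carry out of the leftmost column, 0, becomes the leading bit)
Decimal check:
  0100111110101000 = 16384 + 2048 + 1024 + 512 + 256 + 128 + 32 + 8 = 20392
  0101110100100110 = 16384 + 4096 + 2048 + 1024 + 256 + 32 + 4 + 2 = 23846
  20392 + 23846 = 44238, and 01010110011001110 = 32768 + 8192 + 2048 + 1024 + 128 + 64 + 8 + 4 + 2 = 44238 ✓



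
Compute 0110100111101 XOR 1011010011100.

XOR: 1 when bits differ
  0110100111101
^ 1011010011100
---------------
  1101110100001
Decimal: 3389 ^ 5788 = 7073



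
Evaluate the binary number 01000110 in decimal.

Sum of powers of 2 for each 1-bit:
2^1 + 2^2 + 2^6
= 2 + 4 + 64
= 70



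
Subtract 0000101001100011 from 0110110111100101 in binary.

Method 1 - Direct subtraction (column by column from the right: bit − bit − borrow-in; if negative, add 2 and borrow 1 from the next column):
borrow: 0000010000000100
        0110110111100101
-       0000101001100011
------------------------
        0110001110000010

Method 2 - Add two's complement:
Two's complement of 0000101001100011: invert → 1111010110011100, add 1 → 1111010110011101
  0110110111100101
+ 1111010110011101
------------------
 10110001110000010  (end carry out of the top bit = 1)
Discarding the end carry: 0110001110000010
Decimal check:
  0110110111100101 = 16384 + 8192 + 2048 + 1024 + 256 + 128 + 64 + 32 + 4 + 1 = 28133
  0000101001100011 = 2048 + 512 + 64 + 32 + 2 + 1 = 2659
  28133 - 2659 = 25474, and 0110001110000010 = 16384 + 8192 + 512 + 256 + 128 + 2 = 25474 ✓



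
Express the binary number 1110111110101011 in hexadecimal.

Group into 4-bit nibbles from right:
  1110 = E
  1111 = F
  1010 = A
  1011 = B
Result: EFAB



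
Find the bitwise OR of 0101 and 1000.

OR: 1 when either bit is 1
  0101
| 1000
------
  1101
Decimal: 5 | 8 = 13



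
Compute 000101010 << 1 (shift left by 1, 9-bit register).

Original: 000101010 (decimal 42)
Shift left by 1 position
Append 1 zero on the right
Result: 001010100 (decimal 84)
Equivalent: 42 << 1 = 42 × 2^1 = 84



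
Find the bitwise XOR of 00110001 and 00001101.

XOR: 1 when bits differ
  00110001
^ 00001101
----------
  00111100
Decimal: 49 ^ 13 = 60



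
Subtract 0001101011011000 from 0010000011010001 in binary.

Method 1 - Direct subtraction (column by column from the right: bit − bit − borrow-in; if negative, add 2 and borrow 1 from the next column):
borrow: 0011111111110000
        0010000011010001
-       0001101011011000
------------------------
        0000010111111001

Method 2 - Add two's complement:
Two's complement of 0001101011011000: invert → 1110010100100111, add 1 → 1110010100101000
  0010000011010001
+ 1110010100101000
------------------
 10000010111111001  (end carry out of the top bit = 1)
Discarding the end carry: 0000010111111001
Decimal check:
  0010000011010001 = 8192 + 128 + 64 + 16 + 1 = 8401
  0001101011011000 = 4096 + 2048 + 512 + 128 + 64 + 16 + 8 = 6872
  8401 - 6872 = 1529, and 0000010111111001 = 1024 + 256 + 128 + 64 + 32 + 16 + 8 + 1 = 1529 ✓



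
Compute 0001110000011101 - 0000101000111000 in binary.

Method 1 - Direct subtraction (column by column from the right: bit − bit − borrow-in; if negative, add 2 and borrow 1 from the next column):
borrow: 0000011111000000
        0001110000011101
-       0000101000111000
------------------------
        0001000111100101

Method 2 - Add two's complement:
Two's complement of 0000101000111000: invert → 1111010111000111, add 1 → 1111010111001000
  0001110000011101
+ 1111010111001000
------------------
 10001000111100101  (end carry out of the top bit = 1)
Discarding the end carry: 0001000111100101
Decimal check:
  0001110000011101 = 4096 + 2048 + 1024 + 16 + 8 + 4 + 1 = 7197
  0000101000111000 = 2048 + 512 + 32 + 16 + 8 = 2616
  7197 - 2616 = 4581, and 0001000111100101 = 4096 + 256 + 128 + 64 + 32 + 4 + 1 = 4581 ✓



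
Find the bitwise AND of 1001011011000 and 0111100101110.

AND: 1 only when both bits are 1
  1001011011000
& 0111100101110
---------------
  0001000001000
Decimal: 4824 & 3886 = 520



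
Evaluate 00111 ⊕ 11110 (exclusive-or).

XOR: 1 when bits differ
  00111
^ 11110
-------
  11001
Decimal: 7 ^ 30 = 25



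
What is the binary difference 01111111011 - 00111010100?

Method 1 - Direct subtraction (column by column from the right: bit − bit − borrow-in; if negative, add 2 and borrow 1 from the next column):
borrow: 00000001000
        01111111011
-       00111010100
-------------------
        01000100111

Method 2 - Add two's complement:
Two's complement of 00111010100: invert → 11000101011, add 1 → 11000101100
  01111111011
+ 11000101100
-------------
 101000100111  (end carry out of the top bit = 1)
Discarding the end carry: 01000100111
Decimal check:
  01111111011 = 512 + 256 + 128 + 64 + 32 + 16 + 8 + 2 + 1 = 1019
  00111010100 = 256 + 128 + 64 + 16 + 4 = 468
  1019 - 468 = 551, and 01000100111 = 512 + 32 + 4 + 2 + 1 = 551 ✓



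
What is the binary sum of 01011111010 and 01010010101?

Add column by column from the right: bit + bit + carry-in; write the sum mod 2, carry 1 when the sum is 2 or 3.
carry:  10111100000
        01011111010
+       01010010101
-------------------
       010110001111
(the carry out of the leftmost column, 0, becomes the leading bit)
Decimal check:
  01011111010 = 512 + 128 + 64 + 32 + 16 + 8 + 2 = 762
  01010010101 = 512 + 128 + 16 + 4 + 1 = 661
  762 + 661 = 1423, and 010110001111 = 1024 + 256 + 128 + 8 + 4 + 2 + 1 = 1423 ✓



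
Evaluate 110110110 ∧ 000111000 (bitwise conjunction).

AND: 1 only when both bits are 1
  110110110
& 000111000
-----------
  000110000
Decimal: 438 & 56 = 48



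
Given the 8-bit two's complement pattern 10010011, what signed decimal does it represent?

Binary: 10010011
Sign bit: 1 (negative)
Invert: 01101100
Add 1:  01101101
Magnitude: 01101101 = 64 + 32 + 8 + 4 + 1 = 109
Value: -109



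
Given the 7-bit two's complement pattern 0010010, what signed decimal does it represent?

Binary: 0010010
Sign bit: 0 (non-negative)
Read directly as an unsigned value:
0010010 = 16 + 2 = 18
Value: 18



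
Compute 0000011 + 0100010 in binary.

Add column by column from the right: bit + bit + carry-in; write the sum mod 2, carry 1 when the sum is 2 or 3.
carry:  0000100
        0000011
+       0100010
---------------
       00100101
(the carry out of the leftmost column, 0, becomes the leading bit)
Decimal check:
  0000011 = 2 + 1 = 3
  0100010 = 32 + 2 = 34
  3 + 34 = 37, and 00100101 = 32 + 4 + 1 = 37 ✓



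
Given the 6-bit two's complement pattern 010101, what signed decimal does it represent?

Binary: 010101
Sign bit: 0 (non-negative)
Read directly as an unsigned value:
010101 = 16 + 4 + 1 = 21
Value: 21



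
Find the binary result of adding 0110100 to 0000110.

Add column by column from the right: bit + bit + carry-in; write the sum mod 2, carry 1 when the sum is 2 or 3.
carry:  0001000
        0110100
+       0000110
---------------
       00111010
(the carry out of the leftmost column, 0, becomes the leading bit)
Decimal check:
  0110100 = 32 + 16 + 4 = 52
  0000110 = 4 + 2 = 6
  52 + 6 = 58, and 00111010 = 32 + 16 + 8 + 2 = 58 ✓



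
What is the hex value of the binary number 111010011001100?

Group into 4-bit nibbles from right:
  0111 = 7
  0100 = 4
  1100 = C
  1100 = C
Result: 74CC



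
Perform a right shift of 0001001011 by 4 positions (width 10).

Original: 0001001011 (decimal 75)
Shift right by 4 positions
Drop the 4 low bits; fill with zeros on the left
Result: 0000000100 (decimal 4)
Equivalent: 75 >> 4 = 75 ÷ 2^4 = 4



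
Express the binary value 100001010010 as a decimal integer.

Sum of powers of 2 for each 1-bit:
2^1 + 2^4 + 2^6 + 2^11
= 2 + 16 + 64 + 2048
= 2130



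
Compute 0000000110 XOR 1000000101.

XOR: 1 when bits differ
  0000000110
^ 1000000101
------------
  1000000011
Decimal: 6 ^ 517 = 515



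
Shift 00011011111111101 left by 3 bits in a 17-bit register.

Original: 00011011111111101 (decimal 14333)
Shift left by 3 positions
Append 3 zeros on the right
Result: 11011111111101000 (decimal 114664)
Equivalent: 14333 << 3 = 14333 × 2^3 = 114664



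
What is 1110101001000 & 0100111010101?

AND: 1 only when both bits are 1
  1110101001000
& 0100111010101
---------------
  0100101000000
Decimal: 7496 & 2517 = 2368



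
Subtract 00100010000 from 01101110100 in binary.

Method 1 - Direct subtraction (column by column from the right: bit − bit − borrow-in; if negative, add 2 and borrow 1 from the next column):
borrow: 00000000000
        01101110100
-       00100010000
-------------------
        01001100100

Method 2 - Add two's complement:
Two's complement of 00100010000: invert → 11011101111, add 1 → 11011110000
  01101110100
+ 11011110000
-------------
 101001100100  (end carry out of the top bit = 1)
Discarding the end carry: 01001100100
Decimal check:
  01101110100 = 512 + 256 + 64 + 32 + 16 + 4 = 884
  00100010000 = 256 + 16 = 272
  884 - 272 = 612, and 01001100100 = 512 + 64 + 32 + 4 = 612 ✓



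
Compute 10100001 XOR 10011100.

XOR: 1 when bits differ
  10100001
^ 10011100
----------
  00111101
Decimal: 161 ^ 156 = 61



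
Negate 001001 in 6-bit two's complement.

Original: 001001
Step 1 - Invert all bits: 110110
Step 2 - Add 1: 110111
Verification: 001001 + 110111 = 1000000; discarding the end carry (carry out of the top bit) leaves the 6-bit value 000000, as required for x + (-x)



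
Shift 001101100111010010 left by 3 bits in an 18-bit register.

Original: 001101100111010010 (decimal 55762)
Shift left by 3 positions
Append 3 zeros on the right and drop the 3 high bits that overflow the 18-bit width
Result: 101100111010010000 (decimal 183952)
Equivalent: 55762 << 3 = 55762 × 2^3 = 446096, truncated to 18 bits = 183952



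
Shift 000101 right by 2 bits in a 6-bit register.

Original: 000101 (decimal 5)
Shift right by 2 positions
Drop the 2 low bits; fill with zeros on the left
Result: 000001 (decimal 1)
Equivalent: 5 >> 2 = 5 ÷ 2^2 = 1



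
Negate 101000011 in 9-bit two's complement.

Original (sign bit 1, negative): 101000011
Step 1 - Invert all bits: 010111100
Step 2 - Add 1: 010111101
Verification: 101000011 + 010111101 = 1000000000; discarding the end carry (carry out of the top bit) leaves the 9-bit value 000000000, as required for x + (-x)



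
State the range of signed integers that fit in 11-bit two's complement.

For 11-bit two's complement:
Minimum: -2^10 = -1024
Maximum: 2^10 - 1 = 1023



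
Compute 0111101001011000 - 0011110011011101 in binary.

Method 1 - Direct subtraction (column by column from the right: bit − bit − borrow-in; if negative, add 2 and borrow 1 from the next column):
borrow: 0111101111111110
        0111101001011000
-       0011110011011101
------------------------
        0011110101111011

Method 2 - Add two's complement:
Two's complement of 0011110011011101: invert → 1100001100100010, add 1 → 1100001100100011
  0111101001011000
+ 1100001100100011
------------------
 10011110101111011  (end carry out of the top bit = 1)
Discarding the end carry: 0011110101111011
Decimal check:
  0111101001011000 = 16384 + 8192 + 4096 + 2048 + 512 + 64 + 16 + 8 = 31320
  0011110011011101 = 8192 + 4096 + 2048 + 1024 + 128 + 64 + 16 + 8 + 4 + 1 = 15581
  31320 - 15581 = 15739, and 0011110101111011 = 8192 + 4096 + 2048 + 1024 + 256 + 64 + 32 + 16 + 8 + 2 + 1 = 15739 ✓



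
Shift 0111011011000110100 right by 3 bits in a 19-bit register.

Original: 0111011011000110100 (decimal 243252)
Shift right by 3 positions
Drop the 3 low bits; fill with zeros on the left
Result: 0000111011011000110 (decimal 30406)
Equivalent: 243252 >> 3 = 243252 ÷ 2^3 = 30406



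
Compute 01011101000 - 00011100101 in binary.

Method 1 - Direct subtraction (column by column from the right: bit − bit − borrow-in; if negative, add 2 and borrow 1 from the next column):
borrow: 00000001110
        01011101000
-       00011100101
-------------------
        01000000011

Method 2 - Add two's complement:
Two's complement of 00011100101: invert → 11100011010, add 1 → 11100011011
  01011101000
+ 11100011011
-------------
 101000000011  (end carry out of the top bit = 1)
Discarding the end carry: 01000000011
Decimal check:
  01011101000 = 512 + 128 + 64 + 32 + 8 = 744
  00011100101 = 128 + 64 + 32 + 4 + 1 = 229
  744 - 229 = 515, and 01000000011 = 512 + 2 + 1 = 515 ✓



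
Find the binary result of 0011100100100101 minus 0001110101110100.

Method 1 - Direct subtraction (column by column from the right: bit − bit − borrow-in; if negative, add 2 and borrow 1 from the next column):
borrow: 0011111111100000
        0011100100100101
-       0001110101110100
------------------------
        0001101110110001

Method 2 - Add two's complement:
Two's complement of 0001110101110100: invert → 1110001010001011, add 1 → 1110001010001100
  0011100100100101
+ 1110001010001100
------------------
 10001101110110001  (end carry out of the top bit = 1)
Discarding the end carry: 0001101110110001
Decimal check:
  0011100100100101 = 8192 + 4096 + 2048 + 256 + 32 + 4 + 1 = 14629
  0001110101110100 = 4096 + 2048 + 1024 + 256 + 64 + 32 + 16 + 4 = 7540
  14629 - 7540 = 7089, and 0001101110110001 = 4096 + 2048 + 512 + 256 + 128 + 32 + 16 + 1 = 7089 ✓



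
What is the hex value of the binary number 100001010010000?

Group into 4-bit nibbles from right:
  0100 = 4
  0010 = 2
  1001 = 9
  0000 = 0
Result: 4290



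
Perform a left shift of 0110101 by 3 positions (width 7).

Original: 0110101 (decimal 53)
Shift left by 3 positions
Append 3 zeros on the right and drop the 3 high bits that overflow the 7-bit width
Result: 0101000 (decimal 40)
Equivalent: 53 << 3 = 53 × 2^3 = 424, truncated to 7 bits = 40



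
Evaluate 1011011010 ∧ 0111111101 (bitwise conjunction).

AND: 1 only when both bits are 1
  1011011010
& 0111111101
------------
  0011011000
Decimal: 730 & 509 = 216



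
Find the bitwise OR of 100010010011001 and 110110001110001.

OR: 1 when either bit is 1
  100010010011001
| 110110001110001
-----------------
  110110011111001
Decimal: 17561 | 27761 = 27897



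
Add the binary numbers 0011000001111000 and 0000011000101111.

Add column by column from the right: bit + bit + carry-in; write the sum mod 2, carry 1 when the sum is 2 or 3.
carry:  0000000011110000
        0011000001111000
+       0000011000101111
------------------------
       00011011010100111
(the carry out of the leftmost column, 0, becomes the leading bit)
Decimal check:
  0011000001111000 = 8192 + 4096 + 64 + 32 + 16 + 8 = 12408
  0000011000101111 = 1024 + 512 + 32 + 8 + 4 + 2 + 1 = 1583
  12408 + 1583 = 13991, and 00011011010100111 = 8192 + 4096 + 1024 + 512 + 128 + 32 + 4 + 2 + 1 = 13991 ✓



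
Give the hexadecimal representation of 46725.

Using repeated division by 16 (digits 10–15 are A–F):
46725 ÷ 16 = 2920 remainder 5
2920 ÷ 16 = 182 remainder 8
182 ÷ 16 = 11 remainder 6
11 ÷ 16 = 0 remainder 11 (B)
Reading remainders bottom to top: B685



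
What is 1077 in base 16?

Using repeated division by 16 (digits 10–15 are A–F):
1077 ÷ 16 = 67 remainder 5
67 ÷ 16 = 4 remainder 3
4 ÷ 16 = 0 remainder 4
Reading remainders bottom to top: 435



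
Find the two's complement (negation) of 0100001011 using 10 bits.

Original: 0100001011
Step 1 - Invert all bits: 1011110100
Step 2 - Add 1: 1011110101
Verification: 0100001011 + 1011110101 = 10000000000; discarding the end carry (carry out of the top bit) leaves the 10-bit value 0000000000, as required for x + (-x)



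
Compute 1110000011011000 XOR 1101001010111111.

XOR: 1 when bits differ
  1110000011011000
^ 1101001010111111
------------------
  0011001001100111
Decimal: 57560 ^ 53951 = 12903



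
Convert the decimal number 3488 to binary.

Using repeated division by 2:
3488 ÷ 2 = 1744 remainder 0
1744 ÷ 2 = 872 remainder 0
872 ÷ 2 = 436 remainder 0
436 ÷ 2 = 218 remainder 0
218 ÷ 2 = 109 remainder 0
109 ÷ 2 = 54 remainder 1
54 ÷ 2 = 27 remainder 0
27 ÷ 2 = 13 remainder 1
13 ÷ 2 = 6 remainder 1
6 ÷ 2 = 3 remainder 0
3 ÷ 2 = 1 remainder 1
1 ÷ 2 = 0 remainder 1
Reading remainders bottom to top: 110110100000



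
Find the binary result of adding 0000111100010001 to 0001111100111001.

Add column by column from the right: bit + bit + carry-in; write the sum mod 2, carry 1 when the sum is 2 or 3.
carry:  0011111001100010
        0000111100010001
+       0001111100111001
------------------------
       00010111001001010
(the carry out of the leftmost column, 0, becomes the leading bit)
Decimal check:
  0000111100010001 = 2048 + 1024 + 512 + 256 + 16 + 1 = 3857
  0001111100111001 = 4096 + 2048 + 1024 + 512 + 256 + 32 + 16 + 8 + 1 = 7993
  3857 + 7993 = 11850, and 00010111001001010 = 8192 + 2048 + 1024 + 512 + 64 + 8 + 2 = 11850 ✓



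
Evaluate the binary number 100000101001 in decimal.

Sum of powers of 2 for each 1-bit:
2^0 + 2^3 + 2^5 + 2^11
= 1 + 8 + 32 + 2048
= 2089



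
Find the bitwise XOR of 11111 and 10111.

XOR: 1 when bits differ
  11111
^ 10111
-------
  01000
Decimal: 31 ^ 23 = 8



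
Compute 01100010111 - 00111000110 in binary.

Method 1 - Direct subtraction (column by column from the right: bit − bit − borrow-in; if negative, add 2 and borrow 1 from the next column):
borrow: 01110000000
        01100010111
-       00111000110
-------------------
        00101010001

Method 2 - Add two's complement:
Two's complement of 00111000110: invert → 11000111001, add 1 → 11000111010
  01100010111
+ 11000111010
-------------
 100101010001  (end carry out of the top bit = 1)
Discarding the end carry: 00101010001
Decimal check:
  01100010111 = 512 + 256 + 16 + 4 + 2 + 1 = 791
  00111000110 = 256 + 128 + 64 + 4 + 2 = 454
  791 - 454 = 337, and 00101010001 = 256 + 64 + 16 + 1 = 337 ✓



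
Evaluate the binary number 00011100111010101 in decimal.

Sum of powers of 2 for each 1-bit:
2^0 + 2^2 + 2^4 + 2^6 + 2^7 + 2^8 + 2^11 + 2^12 + 2^13
= 1 + 4 + 16 + 64 + 128 + 256 + 2048 + 4096 + 8192
= 14805



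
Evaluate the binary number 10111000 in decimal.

Sum of powers of 2 for each 1-bit:
2^3 + 2^4 + 2^5 + 2^7
= 8 + 16 + 32 + 128
= 184



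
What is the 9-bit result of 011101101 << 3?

Original: 011101101 (decimal 237)
Shift left by 3 positions
Append 3 zeros on the right and drop the 3 high bits that overflow the 9-bit width
Result: 101101000 (decimal 360)
Equivalent: 237 << 3 = 237 × 2^3 = 1896, truncated to 9 bits = 360



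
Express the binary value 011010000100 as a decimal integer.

Sum of powers of 2 for each 1-bit:
2^2 + 2^7 + 2^9 + 2^10
= 4 + 128 + 512 + 1024
= 1668



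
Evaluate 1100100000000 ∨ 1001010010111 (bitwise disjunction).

OR: 1 when either bit is 1
  1100100000000
| 1001010010111
---------------
  1101110010111
Decimal: 6400 | 4759 = 7063



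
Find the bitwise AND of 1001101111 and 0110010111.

AND: 1 only when both bits are 1
  1001101111
& 0110010111
------------
  0000000111
Decimal: 623 & 407 = 7



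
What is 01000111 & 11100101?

AND: 1 only when both bits are 1
  01000111
& 11100101
----------
  01000101
Decimal: 71 & 229 = 69



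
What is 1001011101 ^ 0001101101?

XOR: 1 when bits differ
  1001011101
^ 0001101101
------------
  1000110000
Decimal: 605 ^ 109 = 560



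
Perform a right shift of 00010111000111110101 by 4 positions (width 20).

Original: 00010111000111110101 (decimal 94709)
Shift right by 4 positions
Drop the 4 low bits; fill with zeros on the left
Result: 00000001011100011111 (decimal 5919)
Equivalent: 94709 >> 4 = 94709 ÷ 2^4 = 5919



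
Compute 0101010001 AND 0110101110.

AND: 1 only when both bits are 1
  0101010001
& 0110101110
------------
  0100000000
Decimal: 337 & 430 = 256



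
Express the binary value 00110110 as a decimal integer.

Sum of powers of 2 for each 1-bit:
2^1 + 2^2 + 2^4 + 2^5
= 2 + 4 + 16 + 32
= 54



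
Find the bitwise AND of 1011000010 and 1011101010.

AND: 1 only when both bits are 1
  1011000010
& 1011101010
------------
  1011000010
Decimal: 706 & 746 = 706



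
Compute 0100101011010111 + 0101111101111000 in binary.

Add column by column from the right: bit + bit + carry-in; write the sum mod 2, carry 1 when the sum is 2 or 3.
carry:  1011111111100000
        0100101011010111
+       0101111101111000
------------------------
       01010101001001111
(the carry out of the leftmost column, 0, becomes the leading bit)
Decimal check:
  0100101011010111 = 16384 + 2048 + 512 + 128 + 64 + 16 + 4 + 2 + 1 = 19159
  0101111101111000 = 16384 + 4096 + 2048 + 1024 + 512 + 256 + 64 + 32 + 16 + 8 = 24440
  19159 + 24440 = 43599, and 01010101001001111 = 32768 + 8192 + 2048 + 512 + 64 + 8 + 4 + 2 + 1 = 43599 ✓



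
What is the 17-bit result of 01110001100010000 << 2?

Original: 01110001100010000 (decimal 58128)
Shift left by 2 positions
Append 2 zeros on the right and drop the 2 high bits that overflow the 17-bit width
Result: 11000110001000000 (decimal 101440)
Equivalent: 58128 << 2 = 58128 × 2^2 = 232512, truncated to 17 bits = 101440



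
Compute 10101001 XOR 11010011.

XOR: 1 when bits differ
  10101001
^ 11010011
----------
  01111010
Decimal: 169 ^ 211 = 122



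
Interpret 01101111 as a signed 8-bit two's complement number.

Binary: 01101111
Sign bit: 0 (non-negative)
Read directly as an unsigned value:
01101111 = 64 + 32 + 8 + 4 + 2 + 1 = 111
Value: 111



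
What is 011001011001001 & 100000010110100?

AND: 1 only when both bits are 1
  011001011001001
& 100000010110100
-----------------
  000000010000000
Decimal: 13001 & 16564 = 128



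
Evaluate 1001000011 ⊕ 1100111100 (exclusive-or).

XOR: 1 when bits differ
  1001000011
^ 1100111100
------------
  0101111111
Decimal: 579 ^ 828 = 383



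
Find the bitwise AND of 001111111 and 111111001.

AND: 1 only when both bits are 1
  001111111
& 111111001
-----------
  001111001
Decimal: 127 & 505 = 121



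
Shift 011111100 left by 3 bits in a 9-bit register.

Original: 011111100 (decimal 252)
Shift left by 3 positions
Append 3 zeros on the right and drop the 3 high bits that overflow the 9-bit width
Result: 111100000 (decimal 480)
Equivalent: 252 << 3 = 252 × 2^3 = 2016, truncated to 9 bits = 480



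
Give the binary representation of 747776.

Using repeated division by 2:
747776 ÷ 2 = 373888 remainder 0
373888 ÷ 2 = 186944 remainder 0
186944 ÷ 2 = 93472 remainder 0
93472 ÷ 2 = 46736 remainder 0
46736 ÷ 2 = 23368 remainder 0
23368 ÷ 2 = 11684 remainder 0
11684 ÷ 2 = 5842 remainder 0
5842 ÷ 2 = 2921 remainder 0
2921 ÷ 2 = 1460 remainder 1
1460 ÷ 2 = 730 remainder 0
730 ÷ 2 = 365 remainder 0
365 ÷ 2 = 182 remainder 1
182 ÷ 2 = 91 remainder 0
91 ÷ 2 = 45 remainder 1
45 ÷ 2 = 22 remainder 1
22 ÷ 2 = 11 remainder 0
11 ÷ 2 = 5 remainder 1
5 ÷ 2 = 2 remainder 1
2 ÷ 2 = 1 remainder 0
1 ÷ 2 = 0 remainder 1
Reading remainders bottom to top: 10110110100100000000



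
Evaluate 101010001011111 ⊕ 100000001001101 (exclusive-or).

XOR: 1 when bits differ
  101010001011111
^ 100000001001101
-----------------
  001010000010010
Decimal: 21599 ^ 16461 = 5138



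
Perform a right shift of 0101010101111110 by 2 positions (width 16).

Original: 0101010101111110 (decimal 21886)
Shift right by 2 positions
Drop the 2 low bits; fill with zeros on the left
Result: 0001010101011111 (decimal 5471)
Equivalent: 21886 >> 2 = 21886 ÷ 2^2 = 5471



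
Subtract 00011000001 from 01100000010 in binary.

Method 1 - Direct subtraction (column by column from the right: bit − bit − borrow-in; if negative, add 2 and borrow 1 from the next column):
borrow: 00110000010
        01100000010
-       00011000001
-------------------
        01001000001

Method 2 - Add two's complement:
Two's complement of 00011000001: invert → 11100111110, add 1 → 11100111111
  01100000010
+ 11100111111
-------------
 101001000001  (end carry out of the top bit = 1)
Discarding the end carry: 01001000001
Decimal check:
  01100000010 = 512 + 256 + 2 = 770
  00011000001 = 128 + 64 + 1 = 193
  770 - 193 = 577, and 01001000001 = 512 + 64 + 1 = 577 ✓



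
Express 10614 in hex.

Using repeated division by 16 (digits 10–15 are A–F):
10614 ÷ 16 = 663 remainder 6
663 ÷ 16 = 41 remainder 7
41 ÷ 16 = 2 remainder 9
2 ÷ 16 = 0 remainder 2
Reading remainders bottom to top: 2976



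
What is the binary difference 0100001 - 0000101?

Method 1 - Direct subtraction (column by column from the right: bit − bit − borrow-in; if negative, add 2 and borrow 1 from the next column):
borrow: 0111000
        0100001
-       0000101
---------------
        0011100

Method 2 - Add two's complement:
Two's complement of 0000101: invert → 1111010, add 1 → 1111011
  0100001
+ 1111011
---------
 10011100  (end carry out of the top bit = 1)
Discarding the end carry: 0011100
Decimal check:
  0100001 = 32 + 1 = 33
  0000101 = 4 + 1 = 5
  33 - 5 = 28, and 0011100 = 16 + 8 + 4 = 28 ✓



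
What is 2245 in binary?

Using repeated division by 2:
2245 ÷ 2 = 1122 remainder 1
1122 ÷ 2 = 561 remainder 0
561 ÷ 2 = 280 remainder 1
280 ÷ 2 = 140 remainder 0
140 ÷ 2 = 70 remainder 0
70 ÷ 2 = 35 remainder 0
35 ÷ 2 = 17 remainder 1
17 ÷ 2 = 8 remainder 1
8 ÷ 2 = 4 remainder 0
4 ÷ 2 = 2 remainder 0
2 ÷ 2 = 1 remainder 0
1 ÷ 2 = 0 remainder 1
Reading remainders bottom to top: 100011000101



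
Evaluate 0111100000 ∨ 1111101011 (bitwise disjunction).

OR: 1 when either bit is 1
  0111100000
| 1111101011
------------
  1111101011
Decimal: 480 | 1003 = 1003



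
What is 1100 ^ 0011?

XOR: 1 when bits differ
  1100
^ 0011
------
  1111
Decimal: 12 ^ 3 = 15



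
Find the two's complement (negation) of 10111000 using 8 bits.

Original (sign bit 1, negative): 10111000
Step 1 - Invert all bits: 01000111
Step 2 - Add 1: 01001000
Verification: 10111000 + 01001000 = 100000000; discarding the end carry (carry out of the top bit) leaves the 8-bit value 00000000, as required for x + (-x)



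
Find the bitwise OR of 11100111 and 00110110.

OR: 1 when either bit is 1
  11100111
| 00110110
----------
  11110111
Decimal: 231 | 54 = 247



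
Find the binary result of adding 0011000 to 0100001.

Add column by column from the right: bit + bit + carry-in; write the sum mod 2, carry 1 when the sum is 2 or 3.
carry:  0000000
        0011000
+       0100001
---------------
       00111001
(the carry out of the leftmost column, 0, becomes the leading bit)
Decimal check:
  0011000 = 16 + 8 = 24
  0100001 = 32 + 1 = 33
  24 + 33 = 57, and 00111001 = 32 + 16 + 8 + 1 = 57 ✓



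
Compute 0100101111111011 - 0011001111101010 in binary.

Method 1 - Direct subtraction (column by column from the right: bit − bit − borrow-in; if negative, add 2 and borrow 1 from the next column):
borrow: 0110000000000000
        0100101111111011
-       0011001111101010
------------------------
        0001100000010001

Method 2 - Add two's complement:
Two's complement of 0011001111101010: invert → 1100110000010101, add 1 → 1100110000010110
  0100101111111011
+ 1100110000010110
------------------
 10001100000010001  (end carry out of the top bit = 1)
Discarding the end carry: 0001100000010001
Decimal check:
  0100101111111011 = 16384 + 2048 + 512 + 256 + 128 + 64 + 32 + 16 + 8 + 2 + 1 = 19451
  0011001111101010 = 8192 + 4096 + 512 + 256 + 128 + 64 + 32 + 8 + 2 = 13290
  19451 - 13290 = 6161, and 0001100000010001 = 4096 + 2048 + 16 + 1 = 6161 ✓



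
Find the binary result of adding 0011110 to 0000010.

Add column by column from the right: bit + bit + carry-in; write the sum mod 2, carry 1 when the sum is 2 or 3.
carry:  0111100
        0011110
+       0000010
---------------
       00100000
(the carry out of the leftmost column, 0, becomes the leading bit)
Decimal check:
  0011110 = 16 + 8 + 4 + 2 = 30
  0000010 = 2
  30 + 2 = 32, and 00100000 = 32 ✓

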